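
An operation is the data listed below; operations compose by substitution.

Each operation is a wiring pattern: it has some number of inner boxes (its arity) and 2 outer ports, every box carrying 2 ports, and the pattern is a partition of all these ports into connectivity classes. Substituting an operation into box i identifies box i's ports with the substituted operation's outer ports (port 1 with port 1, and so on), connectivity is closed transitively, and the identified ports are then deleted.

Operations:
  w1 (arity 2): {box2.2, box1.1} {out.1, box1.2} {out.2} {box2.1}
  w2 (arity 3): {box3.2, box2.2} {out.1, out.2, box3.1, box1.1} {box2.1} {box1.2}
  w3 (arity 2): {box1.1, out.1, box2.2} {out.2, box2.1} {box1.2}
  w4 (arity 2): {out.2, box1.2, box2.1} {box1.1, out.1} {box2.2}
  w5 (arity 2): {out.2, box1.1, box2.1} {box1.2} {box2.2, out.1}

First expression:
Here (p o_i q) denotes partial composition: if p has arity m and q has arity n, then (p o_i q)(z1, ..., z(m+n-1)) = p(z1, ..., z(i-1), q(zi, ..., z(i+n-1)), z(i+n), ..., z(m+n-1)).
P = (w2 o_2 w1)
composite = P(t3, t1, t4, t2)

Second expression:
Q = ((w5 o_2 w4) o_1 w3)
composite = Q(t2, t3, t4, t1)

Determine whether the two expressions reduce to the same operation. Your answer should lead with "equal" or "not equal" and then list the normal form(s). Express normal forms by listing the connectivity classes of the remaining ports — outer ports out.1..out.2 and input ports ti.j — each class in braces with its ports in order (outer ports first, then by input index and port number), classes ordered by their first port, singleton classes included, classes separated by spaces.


not equal: they reduce to {out.1, out.2, t2.1, t3.1} {t1.1, t4.2} {t1.2} {t2.2} {t3.2} {t4.1} and {out.1, t1.1, t4.2} {out.2, t2.1, t3.2, t4.1} {t1.2} {t2.2} {t3.1}


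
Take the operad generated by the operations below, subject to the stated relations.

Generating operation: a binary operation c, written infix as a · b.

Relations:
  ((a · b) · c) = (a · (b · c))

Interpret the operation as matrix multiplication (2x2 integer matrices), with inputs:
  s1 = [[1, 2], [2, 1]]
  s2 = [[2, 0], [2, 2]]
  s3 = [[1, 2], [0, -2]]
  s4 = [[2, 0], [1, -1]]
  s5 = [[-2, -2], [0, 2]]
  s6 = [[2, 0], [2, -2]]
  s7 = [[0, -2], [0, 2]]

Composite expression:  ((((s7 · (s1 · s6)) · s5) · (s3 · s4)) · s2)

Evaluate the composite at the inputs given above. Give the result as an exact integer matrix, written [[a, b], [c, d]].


(s1 · s6) = [[6, -4], [6, -2]]
(s7 · (s1 · s6)) = [[-12, 4], [12, -4]]
((s7 · (s1 · s6)) · s5) = [[24, 32], [-24, -32]]
(s3 · s4) = [[4, -2], [-2, 2]]
(((s7 · (s1 · s6)) · s5) · (s3 · s4)) = [[32, 16], [-32, -16]]
((((s7 · (s1 · s6)) · s5) · (s3 · s4)) · s2) = [[96, 32], [-96, -32]]

[[96, 32], [-96, -32]]


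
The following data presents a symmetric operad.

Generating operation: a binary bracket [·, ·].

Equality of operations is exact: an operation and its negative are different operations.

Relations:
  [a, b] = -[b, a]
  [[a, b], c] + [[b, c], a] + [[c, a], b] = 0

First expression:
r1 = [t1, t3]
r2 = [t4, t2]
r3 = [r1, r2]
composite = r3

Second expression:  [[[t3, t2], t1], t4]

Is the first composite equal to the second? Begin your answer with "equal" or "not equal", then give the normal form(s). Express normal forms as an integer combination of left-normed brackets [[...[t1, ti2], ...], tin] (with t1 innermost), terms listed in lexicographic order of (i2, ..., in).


not equal: they reduce to -[[[t1, t3], t2], t4] + [[[t1, t3], t4], t2] and [[[t1, t2], t3], t4] - [[[t1, t3], t2], t4]

The first expression reduces to -[[[t1, t3], t2], t4] + [[[t1, t3], t4], t2]
The second expression reduces to [[[t1, t2], t3], t4] - [[[t1, t3], t2], t4]
The forms do not match — not equal.


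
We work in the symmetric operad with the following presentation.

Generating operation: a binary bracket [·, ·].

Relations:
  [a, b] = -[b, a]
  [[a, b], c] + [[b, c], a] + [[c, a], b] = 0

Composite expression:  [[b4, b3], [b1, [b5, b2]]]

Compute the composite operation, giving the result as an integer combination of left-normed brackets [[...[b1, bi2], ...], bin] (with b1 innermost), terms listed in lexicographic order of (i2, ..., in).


-[[[[b1, b2], b5], b3], b4] + [[[[b1, b2], b5], b4], b3] + [[[[b1, b5], b2], b3], b4] - [[[[b1, b5], b2], b4], b3]

A multilinear Lie element is pinned by b1-initial words (b1 innermost).
Composite bracket: [[b4, b3], [b1, [b5, b2]]]
Full expansion: 16 signed words from ab - ba (2^4 = 16).
Coefficients come from the b1-initial words:
  the word b1b2b5b3b4 carries sign -1 and contributes -[[[[b1, b2], b5], b3], b4]
  the word b1b2b5b4b3 carries sign +1 and contributes +[[[[b1, b2], b5], b4], b3]
  the word b1b5b2b3b4 carries sign +1 and contributes +[[[[b1, b5], b2], b3], b4]
  the word b1b5b2b4b3 carries sign -1 and contributes -[[[[b1, b5], b2], b4], b3]


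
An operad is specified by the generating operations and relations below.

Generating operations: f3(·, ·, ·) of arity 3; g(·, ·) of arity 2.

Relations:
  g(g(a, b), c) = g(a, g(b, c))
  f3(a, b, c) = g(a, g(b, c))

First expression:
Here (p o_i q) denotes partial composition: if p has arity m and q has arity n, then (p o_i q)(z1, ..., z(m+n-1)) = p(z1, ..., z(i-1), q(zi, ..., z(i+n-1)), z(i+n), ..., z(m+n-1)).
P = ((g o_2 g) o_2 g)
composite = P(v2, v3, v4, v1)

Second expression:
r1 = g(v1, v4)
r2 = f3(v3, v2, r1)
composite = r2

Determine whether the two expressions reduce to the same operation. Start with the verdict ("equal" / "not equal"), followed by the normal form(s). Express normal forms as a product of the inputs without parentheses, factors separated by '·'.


In normal form, the first expression is v2 · v3 · v4 · v1
In normal form, the second expression is v3 · v2 · v1 · v4
No match — not equal.

not equal; first: v2 · v3 · v4 · v1; second: v3 · v2 · v1 · v4


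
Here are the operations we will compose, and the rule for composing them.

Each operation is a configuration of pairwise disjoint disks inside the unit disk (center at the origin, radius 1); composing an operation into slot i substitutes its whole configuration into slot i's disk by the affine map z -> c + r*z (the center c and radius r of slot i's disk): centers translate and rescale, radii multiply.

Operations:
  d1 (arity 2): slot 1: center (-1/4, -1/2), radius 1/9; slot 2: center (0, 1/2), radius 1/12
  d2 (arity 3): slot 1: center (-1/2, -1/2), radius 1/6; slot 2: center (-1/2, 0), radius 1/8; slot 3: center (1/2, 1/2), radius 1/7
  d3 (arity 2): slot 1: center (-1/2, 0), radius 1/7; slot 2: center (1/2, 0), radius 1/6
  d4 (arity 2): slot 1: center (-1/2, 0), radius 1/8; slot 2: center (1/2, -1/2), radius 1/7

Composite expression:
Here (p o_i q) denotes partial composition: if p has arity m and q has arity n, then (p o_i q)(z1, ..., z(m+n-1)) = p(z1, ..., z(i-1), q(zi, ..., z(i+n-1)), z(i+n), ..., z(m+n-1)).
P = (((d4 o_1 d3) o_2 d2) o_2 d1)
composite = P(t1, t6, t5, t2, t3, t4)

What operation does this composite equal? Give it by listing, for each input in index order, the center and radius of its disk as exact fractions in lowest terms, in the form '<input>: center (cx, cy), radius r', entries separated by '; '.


t1: center (-9/16, 0), radius 1/56; t2: center (-43/96, 0), radius 1/384; t3: center (-41/96, 1/96), radius 1/336; t4: center (1/2, -1/2), radius 1/7; t5: center (-43/96, -5/576), radius 1/3456; t6: center (-517/1152, -7/576), radius 1/2592

Affine substitution under d4: radii multiply and t-centers shift.
input t1: applying the 2 nested substitutions gives center (-9/16, 0), radius 1/56
input t6: applying the 4 nested substitutions gives center (-517/1152, -7/576), radius 1/2592
input t5: applying the 4 nested substitutions gives center (-43/96, -5/576), radius 1/3456
input t2: applying the 3 nested substitutions gives center (-43/96, 0), radius 1/384
input t3: applying the 3 nested substitutions gives center (-41/96, 1/96), radius 1/336
input t4: applying the 1 nested substitution gives center (1/2, -1/2), radius 1/7


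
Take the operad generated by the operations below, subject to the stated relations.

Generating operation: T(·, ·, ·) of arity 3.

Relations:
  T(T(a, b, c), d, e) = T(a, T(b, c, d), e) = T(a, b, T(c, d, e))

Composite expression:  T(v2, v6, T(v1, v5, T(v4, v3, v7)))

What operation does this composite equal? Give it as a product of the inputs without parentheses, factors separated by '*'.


v2 * v6 * v1 * v5 * v4 * v3 * v7

All parenthesizations of T agree; list the v-inputs left to right.
T(v4, v3, v7) spells out as v4 * v3 * v7
T(v1, v5, T(v4, v3, v7)) spells out as v1 * v5 * v4 * v3 * v7
T(v2, v6, T(v1, v5, T(v4, v3, v7))) spells out as v2 * v6 * v1 * v5 * v4 * v3 * v7


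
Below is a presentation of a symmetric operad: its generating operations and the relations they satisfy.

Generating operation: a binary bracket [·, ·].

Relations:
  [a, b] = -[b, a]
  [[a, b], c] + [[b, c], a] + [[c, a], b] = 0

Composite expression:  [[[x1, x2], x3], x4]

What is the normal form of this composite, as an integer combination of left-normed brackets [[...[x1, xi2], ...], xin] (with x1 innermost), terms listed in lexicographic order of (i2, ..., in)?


[[[x1, x2], x3], x4]

A multilinear Lie element is pinned by x1-initial words (x1 innermost).
Composite bracket: [[[x1, x2], x3], x4]
Under [a, b] = ab - ba we get 8 signed associative words (2^3 = 8).
Words beginning with x1 determine it all:
  word x1x2x3x4 has sign +1, contributing +[[[x1, x2], x3], x4]


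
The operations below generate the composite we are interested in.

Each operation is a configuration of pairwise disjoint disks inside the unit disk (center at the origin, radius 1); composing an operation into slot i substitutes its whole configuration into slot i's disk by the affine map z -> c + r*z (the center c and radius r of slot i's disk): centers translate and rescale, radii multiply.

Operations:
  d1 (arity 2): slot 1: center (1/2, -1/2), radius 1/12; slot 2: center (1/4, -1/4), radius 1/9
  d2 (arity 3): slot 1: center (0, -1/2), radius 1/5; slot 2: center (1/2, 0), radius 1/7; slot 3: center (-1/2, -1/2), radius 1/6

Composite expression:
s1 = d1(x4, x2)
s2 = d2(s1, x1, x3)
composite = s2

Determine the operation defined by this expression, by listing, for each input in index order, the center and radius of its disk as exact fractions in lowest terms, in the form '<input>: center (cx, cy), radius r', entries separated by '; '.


x1: center (1/2, 0), radius 1/7; x2: center (1/20, -11/20), radius 1/45; x3: center (-1/2, -1/2), radius 1/6; x4: center (1/10, -3/5), radius 1/60

Below d2, radii multiply path by path; the x-disk centers shift.
x4 passes through 2 substitutions, ending at center (1/10, -3/5), radius 1/60
x2 passes through 2 substitutions, ending at center (1/20, -11/20), radius 1/45
x1 passes through 1 substitution, ending at center (1/2, 0), radius 1/7
x3 passes through 1 substitution, ending at center (-1/2, -1/2), radius 1/6


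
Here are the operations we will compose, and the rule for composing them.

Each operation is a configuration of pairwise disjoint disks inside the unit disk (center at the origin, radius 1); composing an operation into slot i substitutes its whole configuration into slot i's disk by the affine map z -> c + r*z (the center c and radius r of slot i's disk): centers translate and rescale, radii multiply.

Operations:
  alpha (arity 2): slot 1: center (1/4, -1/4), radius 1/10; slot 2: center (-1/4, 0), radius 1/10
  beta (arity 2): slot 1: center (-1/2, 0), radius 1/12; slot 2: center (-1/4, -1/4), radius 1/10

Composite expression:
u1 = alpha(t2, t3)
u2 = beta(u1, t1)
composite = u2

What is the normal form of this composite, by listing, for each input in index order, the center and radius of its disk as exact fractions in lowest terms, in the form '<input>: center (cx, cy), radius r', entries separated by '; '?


Follow each t-input down from beta: c' goes to c + r*c', radius to r*r'.
tracing t2 down its 2-map path: center (-23/48, -1/48), radius 1/120
tracing t3 down its 2-map path: center (-25/48, 0), radius 1/120
tracing t1 down its 1-map path: center (-1/4, -1/4), radius 1/10

t1: center (-1/4, -1/4), radius 1/10; t2: center (-23/48, -1/48), radius 1/120; t3: center (-25/48, 0), radius 1/120


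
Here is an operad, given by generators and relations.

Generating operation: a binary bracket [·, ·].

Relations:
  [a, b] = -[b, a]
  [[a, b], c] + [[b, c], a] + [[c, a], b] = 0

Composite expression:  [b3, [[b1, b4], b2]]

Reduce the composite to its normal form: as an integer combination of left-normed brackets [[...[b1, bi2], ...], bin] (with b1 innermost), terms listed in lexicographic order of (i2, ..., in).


-[[[b1, b4], b2], b3]

In the tensor algebra, words opening b1 carry the b1-anchored form.
Composite bracket: [b3, [[b1, b4], b2]]
Full expansion: 8 signed words from ab - ba (2^3 = 8).
Keep just the words that open with b1:
  word b1b4b2b3 has sign -1, contributing -[[[b1, b4], b2], b3]


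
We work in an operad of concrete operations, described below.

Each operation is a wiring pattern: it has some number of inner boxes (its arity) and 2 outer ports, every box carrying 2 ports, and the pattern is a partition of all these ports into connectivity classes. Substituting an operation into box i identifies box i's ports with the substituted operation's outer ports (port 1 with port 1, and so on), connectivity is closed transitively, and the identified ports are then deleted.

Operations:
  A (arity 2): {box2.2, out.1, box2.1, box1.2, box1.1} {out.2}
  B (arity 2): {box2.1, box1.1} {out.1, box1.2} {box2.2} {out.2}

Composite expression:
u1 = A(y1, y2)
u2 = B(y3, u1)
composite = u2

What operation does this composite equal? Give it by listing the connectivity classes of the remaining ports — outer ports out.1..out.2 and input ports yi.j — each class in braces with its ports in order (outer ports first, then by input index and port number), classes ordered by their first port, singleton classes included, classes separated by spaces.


Substituting into B glues patterns; closure does the rest.
through A, on inputs (y1, y2): {out.1, y1.1, y1.2, y2.1, y2.2} {out.2} (out.j = stage outer ports)
through B, on inputs (y3, y1, y2): {out.1, y3.2} {out.2} {y1.1, y1.2, y2.1, y2.2, y3.1} (out.j = stage outer ports)

{out.1, y3.2} {out.2} {y1.1, y1.2, y2.1, y2.2, y3.1}


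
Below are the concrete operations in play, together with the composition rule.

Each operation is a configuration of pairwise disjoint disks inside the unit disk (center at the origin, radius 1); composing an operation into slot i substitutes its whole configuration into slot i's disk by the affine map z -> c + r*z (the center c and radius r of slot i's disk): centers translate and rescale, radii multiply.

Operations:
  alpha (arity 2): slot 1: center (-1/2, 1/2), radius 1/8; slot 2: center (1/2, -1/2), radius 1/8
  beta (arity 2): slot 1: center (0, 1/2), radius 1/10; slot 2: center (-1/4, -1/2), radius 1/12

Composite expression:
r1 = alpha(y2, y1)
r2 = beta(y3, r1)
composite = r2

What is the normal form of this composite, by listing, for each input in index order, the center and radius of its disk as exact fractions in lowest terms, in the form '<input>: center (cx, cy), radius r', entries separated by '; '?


y1: center (-5/24, -13/24), radius 1/96; y2: center (-7/24, -11/24), radius 1/96; y3: center (0, 1/2), radius 1/10

Follow each y-input down from beta: c' goes to c + r*c', radius to r*r'.
y3: after 1 affine step, its disk has center (0, 1/2), radius 1/10
y2: after 2 affine steps, its disk has center (-7/24, -11/24), radius 1/96
y1: after 2 affine steps, its disk has center (-5/24, -13/24), radius 1/96


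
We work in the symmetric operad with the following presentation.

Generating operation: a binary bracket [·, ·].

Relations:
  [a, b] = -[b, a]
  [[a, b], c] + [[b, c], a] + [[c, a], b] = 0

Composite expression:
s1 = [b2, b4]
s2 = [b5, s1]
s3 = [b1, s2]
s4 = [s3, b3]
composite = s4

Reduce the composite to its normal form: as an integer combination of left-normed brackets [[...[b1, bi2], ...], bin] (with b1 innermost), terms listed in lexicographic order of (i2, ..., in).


A multilinear Lie element is pinned by b1-initial words (b1 innermost).
Composite bracket: [[b1, [b5, [b2, b4]]], b3]
Under [a, b] = ab - ba we get 16 signed associative words (2^4 = 16).
The b1-initial words carry the normal form:
  b1b2b4b5b3 appears with sign -1, giving the term -[[[[b1, b2], b4], b5], b3]
  b1b4b2b5b3 appears with sign +1, giving the term +[[[[b1, b4], b2], b5], b3]
  b1b5b2b4b3 appears with sign +1, giving the term +[[[[b1, b5], b2], b4], b3]
  b1b5b4b2b3 appears with sign -1, giving the term -[[[[b1, b5], b4], b2], b3]

-[[[[b1, b2], b4], b5], b3] + [[[[b1, b4], b2], b5], b3] + [[[[b1, b5], b2], b4], b3] - [[[[b1, b5], b4], b2], b3]


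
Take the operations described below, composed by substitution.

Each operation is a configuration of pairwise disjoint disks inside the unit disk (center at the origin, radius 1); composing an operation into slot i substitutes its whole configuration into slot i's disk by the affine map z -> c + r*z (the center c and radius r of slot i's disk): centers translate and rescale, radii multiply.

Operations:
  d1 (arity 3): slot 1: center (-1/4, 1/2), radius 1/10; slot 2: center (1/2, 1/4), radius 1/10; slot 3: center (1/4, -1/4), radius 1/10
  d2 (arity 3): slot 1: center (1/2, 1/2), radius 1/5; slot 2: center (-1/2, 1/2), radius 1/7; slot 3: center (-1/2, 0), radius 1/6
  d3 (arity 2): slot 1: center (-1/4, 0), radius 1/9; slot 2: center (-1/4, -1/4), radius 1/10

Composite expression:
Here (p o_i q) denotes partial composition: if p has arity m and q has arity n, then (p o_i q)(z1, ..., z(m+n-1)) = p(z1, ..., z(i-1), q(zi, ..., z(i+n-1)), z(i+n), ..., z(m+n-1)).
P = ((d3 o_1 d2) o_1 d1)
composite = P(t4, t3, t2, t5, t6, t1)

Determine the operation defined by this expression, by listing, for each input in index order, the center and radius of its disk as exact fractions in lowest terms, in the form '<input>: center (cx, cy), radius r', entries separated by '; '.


t1: center (-1/4, -1/4), radius 1/10; t2: center (-17/90, 1/20), radius 1/450; t3: center (-11/60, 11/180), radius 1/450; t4: center (-1/5, 1/15), radius 1/450; t5: center (-11/36, 1/18), radius 1/63; t6: center (-11/36, 0), radius 1/54

Follow each t-input down from d3: c' goes to c + r*c', radius to r*r'.
tracing t4 down its 3-map path: center (-1/5, 1/15), radius 1/450
tracing t3 down its 3-map path: center (-11/60, 11/180), radius 1/450
tracing t2 down its 3-map path: center (-17/90, 1/20), radius 1/450
tracing t5 down its 2-map path: center (-11/36, 1/18), radius 1/63
tracing t6 down its 2-map path: center (-11/36, 0), radius 1/54
tracing t1 down its 1-map path: center (-1/4, -1/4), radius 1/10


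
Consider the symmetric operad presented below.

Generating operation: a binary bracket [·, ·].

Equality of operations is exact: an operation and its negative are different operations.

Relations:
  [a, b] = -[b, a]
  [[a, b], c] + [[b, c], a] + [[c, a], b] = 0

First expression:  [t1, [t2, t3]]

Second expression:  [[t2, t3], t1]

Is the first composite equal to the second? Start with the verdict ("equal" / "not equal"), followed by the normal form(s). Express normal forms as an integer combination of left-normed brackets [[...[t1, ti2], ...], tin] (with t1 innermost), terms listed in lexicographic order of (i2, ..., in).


Reducing the first expression gives [[t1, t2], t3] - [[t1, t3], t2]
Reducing the second expression gives -[[t1, t2], t3] + [[t1, t3], t2]
They disagree, so not equal.

not equal; the first gives [[t1, t2], t3] - [[t1, t3], t2] and the second -[[t1, t2], t3] + [[t1, t3], t2]


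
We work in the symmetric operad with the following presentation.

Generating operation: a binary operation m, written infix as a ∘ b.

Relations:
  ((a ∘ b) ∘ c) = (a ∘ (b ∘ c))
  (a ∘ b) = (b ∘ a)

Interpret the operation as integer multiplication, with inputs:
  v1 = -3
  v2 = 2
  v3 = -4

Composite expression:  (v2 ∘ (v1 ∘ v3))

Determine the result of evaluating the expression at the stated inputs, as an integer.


(v1 ∘ v3) = 12
(v2 ∘ (v1 ∘ v3)) = 24

24


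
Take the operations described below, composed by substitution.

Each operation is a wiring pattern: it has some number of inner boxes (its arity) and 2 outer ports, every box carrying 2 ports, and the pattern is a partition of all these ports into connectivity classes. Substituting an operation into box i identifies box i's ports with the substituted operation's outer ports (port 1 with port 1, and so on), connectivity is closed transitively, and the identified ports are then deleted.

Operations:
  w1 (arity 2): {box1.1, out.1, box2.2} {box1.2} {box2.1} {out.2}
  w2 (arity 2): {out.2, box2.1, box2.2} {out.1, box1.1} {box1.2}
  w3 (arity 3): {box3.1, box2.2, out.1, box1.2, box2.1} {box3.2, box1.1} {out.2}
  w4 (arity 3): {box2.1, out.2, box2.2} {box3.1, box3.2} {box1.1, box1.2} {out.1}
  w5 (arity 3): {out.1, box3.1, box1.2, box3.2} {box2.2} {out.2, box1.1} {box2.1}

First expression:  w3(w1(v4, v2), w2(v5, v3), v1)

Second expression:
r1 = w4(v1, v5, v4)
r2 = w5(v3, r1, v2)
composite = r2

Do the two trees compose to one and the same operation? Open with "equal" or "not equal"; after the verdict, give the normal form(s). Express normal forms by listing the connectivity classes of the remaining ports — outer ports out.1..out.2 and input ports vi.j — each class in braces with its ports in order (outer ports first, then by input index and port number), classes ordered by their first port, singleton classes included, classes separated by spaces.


not equal; the first gives {out.1, v1.1, v3.1, v3.2, v5.1} {out.2} {v1.2, v2.2, v4.1} {v2.1} {v4.2} {v5.2} and the second {out.1, v2.1, v2.2, v3.2} {out.2, v3.1} {v1.1, v1.2} {v4.1, v4.2} {v5.1, v5.2}

The first expression, normalized: {out.1, v1.1, v3.1, v3.2, v5.1} {out.2} {v1.2, v2.2, v4.1} {v2.1} {v4.2} {v5.2}
The second expression, normalized: {out.1, v2.1, v2.2, v3.2} {out.2, v3.1} {v1.1, v1.2} {v4.1, v4.2} {v5.1, v5.2}
Distinct normal forms: not equal.


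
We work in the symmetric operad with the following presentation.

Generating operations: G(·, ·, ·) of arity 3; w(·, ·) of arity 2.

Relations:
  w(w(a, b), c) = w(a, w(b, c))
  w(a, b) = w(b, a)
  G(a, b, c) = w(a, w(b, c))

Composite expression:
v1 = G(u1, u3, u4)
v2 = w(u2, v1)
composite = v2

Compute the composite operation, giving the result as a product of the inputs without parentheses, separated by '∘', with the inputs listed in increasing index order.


u1 ∘ u2 ∘ u3 ∘ u4

Key point: w commutes, so take the u-inputs in any fixed order.
G(u1, u3, u4) reduces to u1 ∘ u3 ∘ u4
w(u2, G(u1, u3, u4)) reduces to u2 ∘ u1 ∘ u3 ∘ u4
the factors in increasing index order: u1 ∘ u2 ∘ u3 ∘ u4


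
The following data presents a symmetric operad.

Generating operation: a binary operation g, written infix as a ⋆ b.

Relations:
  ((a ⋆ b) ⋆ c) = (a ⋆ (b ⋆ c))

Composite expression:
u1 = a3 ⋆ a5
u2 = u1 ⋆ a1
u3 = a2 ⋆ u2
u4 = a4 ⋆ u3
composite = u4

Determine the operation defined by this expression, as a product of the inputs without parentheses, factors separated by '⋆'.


a4 ⋆ a2 ⋆ a3 ⋆ a5 ⋆ a1


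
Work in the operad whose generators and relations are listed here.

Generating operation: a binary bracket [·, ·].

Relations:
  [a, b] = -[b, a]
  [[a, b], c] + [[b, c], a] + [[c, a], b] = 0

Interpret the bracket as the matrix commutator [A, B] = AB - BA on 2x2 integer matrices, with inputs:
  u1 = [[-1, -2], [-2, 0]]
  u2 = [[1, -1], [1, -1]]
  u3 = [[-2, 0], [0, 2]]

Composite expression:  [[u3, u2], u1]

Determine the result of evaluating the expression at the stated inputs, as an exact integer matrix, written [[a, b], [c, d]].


[[0, 4], [-4, 0]]


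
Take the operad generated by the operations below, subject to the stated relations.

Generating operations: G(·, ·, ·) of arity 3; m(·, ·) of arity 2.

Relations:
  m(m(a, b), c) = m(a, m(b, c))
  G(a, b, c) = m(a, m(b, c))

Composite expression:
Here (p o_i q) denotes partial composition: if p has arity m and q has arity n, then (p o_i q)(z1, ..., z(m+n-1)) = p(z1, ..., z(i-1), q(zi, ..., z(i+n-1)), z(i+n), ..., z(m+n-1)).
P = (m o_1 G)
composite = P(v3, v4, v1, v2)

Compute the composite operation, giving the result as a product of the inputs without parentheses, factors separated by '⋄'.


v3 ⋄ v4 ⋄ v1 ⋄ v2

All parenthesizations of m agree; list the v-inputs left to right.
G(v3, v4, v1) linearizes to v3 ⋄ v4 ⋄ v1
m(G(v3, v4, v1), v2) linearizes to v3 ⋄ v4 ⋄ v1 ⋄ v2


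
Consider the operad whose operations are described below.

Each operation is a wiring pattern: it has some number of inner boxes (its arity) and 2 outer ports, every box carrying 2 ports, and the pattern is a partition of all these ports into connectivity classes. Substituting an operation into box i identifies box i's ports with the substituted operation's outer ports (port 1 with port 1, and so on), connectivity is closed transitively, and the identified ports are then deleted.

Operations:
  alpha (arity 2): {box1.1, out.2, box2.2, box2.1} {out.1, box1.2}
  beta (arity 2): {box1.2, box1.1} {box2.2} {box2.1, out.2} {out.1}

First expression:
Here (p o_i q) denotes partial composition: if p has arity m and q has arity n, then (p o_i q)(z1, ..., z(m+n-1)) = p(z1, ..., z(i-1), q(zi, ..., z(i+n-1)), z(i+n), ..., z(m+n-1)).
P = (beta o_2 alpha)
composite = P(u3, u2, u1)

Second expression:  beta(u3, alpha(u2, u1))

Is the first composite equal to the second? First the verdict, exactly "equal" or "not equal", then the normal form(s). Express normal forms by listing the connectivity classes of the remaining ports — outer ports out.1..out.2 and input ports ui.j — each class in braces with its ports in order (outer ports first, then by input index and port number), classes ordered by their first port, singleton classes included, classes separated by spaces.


equal; the common form is {out.1} {out.2, u2.2} {u1.1, u1.2, u2.1} {u3.1, u3.2}


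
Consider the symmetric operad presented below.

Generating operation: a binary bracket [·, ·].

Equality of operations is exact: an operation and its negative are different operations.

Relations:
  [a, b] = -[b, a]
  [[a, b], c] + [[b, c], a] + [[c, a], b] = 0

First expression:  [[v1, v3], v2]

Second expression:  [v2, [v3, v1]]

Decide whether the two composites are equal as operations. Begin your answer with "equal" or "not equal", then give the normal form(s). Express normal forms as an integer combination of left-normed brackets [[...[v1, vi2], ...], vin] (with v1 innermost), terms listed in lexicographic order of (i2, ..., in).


equal — both sides give [[v1, v3], v2]


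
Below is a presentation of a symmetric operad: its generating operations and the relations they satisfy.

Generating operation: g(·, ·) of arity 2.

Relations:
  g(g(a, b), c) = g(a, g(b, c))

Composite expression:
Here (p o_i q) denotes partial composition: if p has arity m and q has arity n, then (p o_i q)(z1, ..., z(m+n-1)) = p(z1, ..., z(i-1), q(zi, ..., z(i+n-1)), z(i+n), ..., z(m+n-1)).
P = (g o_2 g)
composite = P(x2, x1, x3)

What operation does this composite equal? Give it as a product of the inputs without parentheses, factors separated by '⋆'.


x2 ⋆ x1 ⋆ x3

All parenthesizations of g agree; list the x-inputs left to right.
g(x1, x3) spells out as x1 ⋆ x3
g(x2, g(x1, x3)) spells out as x2 ⋆ x1 ⋆ x3


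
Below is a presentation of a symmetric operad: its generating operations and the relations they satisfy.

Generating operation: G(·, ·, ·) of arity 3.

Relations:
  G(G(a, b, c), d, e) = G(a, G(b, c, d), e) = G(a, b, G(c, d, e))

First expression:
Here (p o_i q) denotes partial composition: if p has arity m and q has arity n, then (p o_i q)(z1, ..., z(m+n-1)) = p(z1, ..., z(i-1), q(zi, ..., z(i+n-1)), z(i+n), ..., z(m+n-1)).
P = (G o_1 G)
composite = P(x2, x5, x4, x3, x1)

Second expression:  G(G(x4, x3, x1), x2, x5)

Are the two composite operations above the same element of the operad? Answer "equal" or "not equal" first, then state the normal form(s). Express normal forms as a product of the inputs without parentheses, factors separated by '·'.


The first expression, normalized: x2 · x5 · x4 · x3 · x1
The second expression, normalized: x4 · x3 · x1 · x2 · x5
They disagree, so not equal.

not equal; first: x2 · x5 · x4 · x3 · x1; second: x4 · x3 · x1 · x2 · x5


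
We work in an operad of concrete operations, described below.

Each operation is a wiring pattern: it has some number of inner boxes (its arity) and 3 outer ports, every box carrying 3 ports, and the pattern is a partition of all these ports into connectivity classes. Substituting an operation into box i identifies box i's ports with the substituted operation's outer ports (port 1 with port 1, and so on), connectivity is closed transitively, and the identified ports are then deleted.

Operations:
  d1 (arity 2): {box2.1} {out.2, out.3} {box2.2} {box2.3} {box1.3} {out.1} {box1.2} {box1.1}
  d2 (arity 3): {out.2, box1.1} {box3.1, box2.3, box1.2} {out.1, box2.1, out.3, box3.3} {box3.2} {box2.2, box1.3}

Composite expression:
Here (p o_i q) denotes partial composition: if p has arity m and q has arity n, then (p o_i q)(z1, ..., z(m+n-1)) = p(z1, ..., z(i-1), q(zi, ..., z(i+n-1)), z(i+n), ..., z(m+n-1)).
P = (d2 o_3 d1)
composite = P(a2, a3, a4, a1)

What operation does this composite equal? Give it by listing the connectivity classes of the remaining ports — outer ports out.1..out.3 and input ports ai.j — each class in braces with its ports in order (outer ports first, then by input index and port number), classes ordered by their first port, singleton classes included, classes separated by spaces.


Treat the ports identified at d2 as solder joints: merge, then drop.
composing d1 on (a4, a1), with out.j its own outer ports: {out.1} {out.2, out.3} {a1.1} {a1.2} {a1.3} {a4.1} {a4.2} {a4.3}
composing d2 on (a2, a3, a4, a1), with out.j its own outer ports: {out.1, out.3, a3.1} {out.2, a2.1} {a1.1} {a1.2} {a1.3} {a2.2, a3.3} {a2.3, a3.2} {a4.1} {a4.2} {a4.3}

{out.1, out.3, a3.1} {out.2, a2.1} {a1.1} {a1.2} {a1.3} {a2.2, a3.3} {a2.3, a3.2} {a4.1} {a4.2} {a4.3}


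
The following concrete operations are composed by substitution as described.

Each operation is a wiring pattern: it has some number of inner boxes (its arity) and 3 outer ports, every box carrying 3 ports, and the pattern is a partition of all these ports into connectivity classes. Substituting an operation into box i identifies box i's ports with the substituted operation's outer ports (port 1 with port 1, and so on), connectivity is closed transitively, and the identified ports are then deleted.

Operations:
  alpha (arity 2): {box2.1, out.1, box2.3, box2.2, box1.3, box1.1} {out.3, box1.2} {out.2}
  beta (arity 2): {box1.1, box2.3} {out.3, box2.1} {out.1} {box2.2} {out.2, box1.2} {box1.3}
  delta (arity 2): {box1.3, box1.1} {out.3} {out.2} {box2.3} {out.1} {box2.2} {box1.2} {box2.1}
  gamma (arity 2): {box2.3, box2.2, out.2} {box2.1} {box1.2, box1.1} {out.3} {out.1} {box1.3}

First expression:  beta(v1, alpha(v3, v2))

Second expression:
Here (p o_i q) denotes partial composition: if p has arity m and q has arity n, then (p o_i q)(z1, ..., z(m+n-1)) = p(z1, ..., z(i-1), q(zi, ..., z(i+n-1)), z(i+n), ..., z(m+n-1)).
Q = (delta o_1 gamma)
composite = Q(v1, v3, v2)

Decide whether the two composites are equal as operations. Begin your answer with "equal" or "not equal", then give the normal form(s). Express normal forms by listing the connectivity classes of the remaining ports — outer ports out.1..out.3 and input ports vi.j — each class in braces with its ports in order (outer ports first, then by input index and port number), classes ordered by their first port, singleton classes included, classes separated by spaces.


not equal; first: {out.1} {out.2, v1.2} {out.3, v2.1, v2.2, v2.3, v3.1, v3.3} {v1.1, v3.2} {v1.3}; second: {out.1} {out.2} {out.3} {v1.1, v1.2} {v1.3} {v2.1} {v2.2} {v2.3} {v3.1} {v3.2, v3.3}

The first expression, normalized: {out.1} {out.2, v1.2} {out.3, v2.1, v2.2, v2.3, v3.1, v3.3} {v1.1, v3.2} {v1.3}
The second expression, normalized: {out.1} {out.2} {out.3} {v1.1, v1.2} {v1.3} {v2.1} {v2.2} {v2.3} {v3.1} {v3.2, v3.3}
No match — not equal.


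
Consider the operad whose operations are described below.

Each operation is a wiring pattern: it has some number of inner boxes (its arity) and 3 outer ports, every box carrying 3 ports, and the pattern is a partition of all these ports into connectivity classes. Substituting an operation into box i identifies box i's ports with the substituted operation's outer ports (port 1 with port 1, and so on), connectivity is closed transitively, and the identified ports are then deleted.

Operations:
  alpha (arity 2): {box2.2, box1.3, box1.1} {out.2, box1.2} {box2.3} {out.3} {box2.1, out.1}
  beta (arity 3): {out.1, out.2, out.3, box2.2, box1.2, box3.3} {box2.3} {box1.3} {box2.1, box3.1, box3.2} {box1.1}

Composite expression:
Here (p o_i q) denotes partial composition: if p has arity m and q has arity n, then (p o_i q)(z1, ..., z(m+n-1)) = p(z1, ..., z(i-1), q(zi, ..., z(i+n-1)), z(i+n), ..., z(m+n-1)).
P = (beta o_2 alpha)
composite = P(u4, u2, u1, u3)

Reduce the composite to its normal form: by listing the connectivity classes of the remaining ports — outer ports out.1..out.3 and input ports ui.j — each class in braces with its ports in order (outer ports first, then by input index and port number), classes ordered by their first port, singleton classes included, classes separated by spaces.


Treat the ports identified at beta as solder joints: merge, then drop.
stage alpha: inputs (u2, u1), connectivity {out.1, u1.1} {out.2, u2.2} {out.3} {u1.2, u2.1, u2.3} {u1.3}, out.j its boundary
stage beta: inputs (u4, u2, u1, u3), connectivity {out.1, out.2, out.3, u2.2, u3.3, u4.2} {u1.1, u3.1, u3.2} {u1.2, u2.1, u2.3} {u1.3} {u4.1} {u4.3}, out.j its boundary

{out.1, out.2, out.3, u2.2, u3.3, u4.2} {u1.1, u3.1, u3.2} {u1.2, u2.1, u2.3} {u1.3} {u4.1} {u4.3}


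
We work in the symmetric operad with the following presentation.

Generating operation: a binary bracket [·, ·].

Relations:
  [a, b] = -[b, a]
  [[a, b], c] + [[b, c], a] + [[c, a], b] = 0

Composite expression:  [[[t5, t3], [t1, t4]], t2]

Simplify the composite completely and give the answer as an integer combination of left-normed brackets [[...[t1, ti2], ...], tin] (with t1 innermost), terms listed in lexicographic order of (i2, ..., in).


[[[[t1, t4], t3], t5], t2] - [[[[t1, t4], t5], t3], t2]

Expand each bracket as ab - ba; the t1-initial words give the coefficients.
Composite bracket: [[[t5, t3], [t1, t4]], t2]
Expanding via [a, b] = ab - ba: 16 signed words (2^4 = 16).
Keep just the words that open with t1:
  word t1t4t3t5t2 has sign +1, contributing +[[[[t1, t4], t3], t5], t2]
  word t1t4t5t3t2 has sign -1, contributing -[[[[t1, t4], t5], t3], t2]


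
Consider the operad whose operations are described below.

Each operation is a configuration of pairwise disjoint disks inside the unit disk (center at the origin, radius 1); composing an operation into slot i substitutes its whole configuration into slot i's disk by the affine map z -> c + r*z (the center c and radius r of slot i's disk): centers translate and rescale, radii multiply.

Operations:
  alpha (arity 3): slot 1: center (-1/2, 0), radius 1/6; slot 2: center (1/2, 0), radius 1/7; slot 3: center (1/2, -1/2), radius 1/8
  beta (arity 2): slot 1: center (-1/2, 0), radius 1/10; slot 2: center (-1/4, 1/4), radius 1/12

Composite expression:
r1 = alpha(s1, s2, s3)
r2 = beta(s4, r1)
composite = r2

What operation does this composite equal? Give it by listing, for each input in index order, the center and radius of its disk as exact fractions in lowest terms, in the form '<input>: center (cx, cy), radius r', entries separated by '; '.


Only the slot chain above each s matters under beta; compose those maps.
tracing s4 down its 1-map path: center (-1/2, 0), radius 1/10
tracing s1 down its 2-map path: center (-7/24, 1/4), radius 1/72
tracing s2 down its 2-map path: center (-5/24, 1/4), radius 1/84
tracing s3 down its 2-map path: center (-5/24, 5/24), radius 1/96

s1: center (-7/24, 1/4), radius 1/72; s2: center (-5/24, 1/4), radius 1/84; s3: center (-5/24, 5/24), radius 1/96; s4: center (-1/2, 0), radius 1/10


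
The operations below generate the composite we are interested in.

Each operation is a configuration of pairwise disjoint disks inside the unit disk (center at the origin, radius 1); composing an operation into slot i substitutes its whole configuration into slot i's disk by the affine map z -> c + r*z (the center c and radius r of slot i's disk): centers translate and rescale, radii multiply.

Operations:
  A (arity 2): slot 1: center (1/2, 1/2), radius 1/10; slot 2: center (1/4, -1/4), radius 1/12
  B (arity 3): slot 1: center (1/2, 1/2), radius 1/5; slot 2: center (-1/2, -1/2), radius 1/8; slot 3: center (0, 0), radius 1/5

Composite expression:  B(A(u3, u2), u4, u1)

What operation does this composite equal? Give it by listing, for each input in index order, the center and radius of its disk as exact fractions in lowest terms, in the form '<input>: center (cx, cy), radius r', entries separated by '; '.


Each u-disk chains the slot maps above it in B; radii multiply.
u3 passes through 2 substitutions, ending at center (3/5, 3/5), radius 1/50
u2 passes through 2 substitutions, ending at center (11/20, 9/20), radius 1/60
u4 passes through 1 substitution, ending at center (-1/2, -1/2), radius 1/8
u1 passes through 1 substitution, ending at center (0, 0), radius 1/5

u1: center (0, 0), radius 1/5; u2: center (11/20, 9/20), radius 1/60; u3: center (3/5, 3/5), radius 1/50; u4: center (-1/2, -1/2), radius 1/8


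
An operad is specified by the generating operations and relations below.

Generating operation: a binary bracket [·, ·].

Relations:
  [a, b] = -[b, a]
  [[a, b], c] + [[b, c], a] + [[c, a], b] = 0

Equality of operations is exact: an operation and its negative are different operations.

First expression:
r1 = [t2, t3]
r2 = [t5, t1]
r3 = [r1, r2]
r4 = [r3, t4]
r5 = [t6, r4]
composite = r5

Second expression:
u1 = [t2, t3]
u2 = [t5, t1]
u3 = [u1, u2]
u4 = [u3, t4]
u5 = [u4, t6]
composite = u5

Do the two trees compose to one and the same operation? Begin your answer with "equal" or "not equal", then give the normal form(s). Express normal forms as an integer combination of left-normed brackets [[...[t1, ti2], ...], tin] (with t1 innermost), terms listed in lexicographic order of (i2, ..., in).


not equal: they reduce to -[[[[[t1, t5], t2], t3], t4], t6] + [[[[[t1, t5], t3], t2], t4], t6] and [[[[[t1, t5], t2], t3], t4], t6] - [[[[[t1, t5], t3], t2], t4], t6]

In normal form, the first expression is -[[[[[t1, t5], t2], t3], t4], t6] + [[[[[t1, t5], t3], t2], t4], t6]
In normal form, the second expression is [[[[[t1, t5], t2], t3], t4], t6] - [[[[[t1, t5], t3], t2], t4], t6]
Distinct normal forms: not equal.


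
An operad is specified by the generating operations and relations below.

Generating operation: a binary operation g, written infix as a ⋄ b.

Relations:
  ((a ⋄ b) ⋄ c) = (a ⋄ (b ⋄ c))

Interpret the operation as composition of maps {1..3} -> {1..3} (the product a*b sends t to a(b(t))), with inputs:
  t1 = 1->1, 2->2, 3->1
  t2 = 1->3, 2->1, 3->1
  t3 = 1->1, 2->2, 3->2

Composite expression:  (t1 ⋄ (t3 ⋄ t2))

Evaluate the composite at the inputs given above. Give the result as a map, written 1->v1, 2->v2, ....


1->2, 2->1, 3->1


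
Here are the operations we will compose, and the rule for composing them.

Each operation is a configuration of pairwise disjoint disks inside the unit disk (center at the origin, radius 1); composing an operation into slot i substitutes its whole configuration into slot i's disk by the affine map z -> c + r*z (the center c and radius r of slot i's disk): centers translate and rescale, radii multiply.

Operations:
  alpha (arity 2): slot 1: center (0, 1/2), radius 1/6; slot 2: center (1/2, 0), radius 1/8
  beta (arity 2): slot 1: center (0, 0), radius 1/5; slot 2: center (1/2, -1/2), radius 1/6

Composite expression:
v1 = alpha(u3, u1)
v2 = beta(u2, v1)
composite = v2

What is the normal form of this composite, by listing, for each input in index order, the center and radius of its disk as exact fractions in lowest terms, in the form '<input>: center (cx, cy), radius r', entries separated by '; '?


u1: center (7/12, -1/2), radius 1/48; u2: center (0, 0), radius 1/5; u3: center (1/2, -5/12), radius 1/36

Affine substitution under beta: radii multiply and u-centers shift.
tracing u2 down its 1-map path: center (0, 0), radius 1/5
tracing u3 down its 2-map path: center (1/2, -5/12), radius 1/36
tracing u1 down its 2-map path: center (7/12, -1/2), radius 1/48
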